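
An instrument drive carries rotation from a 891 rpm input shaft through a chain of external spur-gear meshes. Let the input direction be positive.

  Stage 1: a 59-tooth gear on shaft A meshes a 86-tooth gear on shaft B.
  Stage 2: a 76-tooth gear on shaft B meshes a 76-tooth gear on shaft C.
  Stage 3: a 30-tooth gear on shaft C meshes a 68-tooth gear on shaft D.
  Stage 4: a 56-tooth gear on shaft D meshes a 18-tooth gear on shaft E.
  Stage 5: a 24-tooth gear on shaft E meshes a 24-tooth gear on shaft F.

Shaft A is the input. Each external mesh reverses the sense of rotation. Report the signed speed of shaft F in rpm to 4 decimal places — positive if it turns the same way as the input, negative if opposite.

Stage 1 [59T→86T]: ω = 891.0000×59/86 = 611.2674 rpm, dir flips to −; running = −611.2674
Stage 2 [76T→76T]: ω = 611.2674×76/76 = 611.2674 rpm, dir flips to +; running = +611.2674
Stage 3 [30T→68T]: ω = 611.2674×30/68 = 269.6768 rpm, dir flips to −; running = −269.6768
Stage 4 [56T→18T]: ω = 269.6768×56/18 = 838.9945 rpm, dir flips to +; running = +838.9945
Stage 5 [24T→24T]: ω = 838.9945×24/24 = 838.9945 rpm, dir flips to −; running = −838.9945

-838.9945 rpm (opposite to input, |ω| = 838.9945 rpm)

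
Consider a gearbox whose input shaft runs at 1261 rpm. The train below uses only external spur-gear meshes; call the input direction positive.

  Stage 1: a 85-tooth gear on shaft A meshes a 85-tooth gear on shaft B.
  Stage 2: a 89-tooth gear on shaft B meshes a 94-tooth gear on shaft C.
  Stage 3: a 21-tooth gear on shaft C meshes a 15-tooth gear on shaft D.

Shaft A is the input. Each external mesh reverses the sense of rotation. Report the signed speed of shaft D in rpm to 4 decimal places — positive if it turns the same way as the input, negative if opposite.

-1671.4957 rpm (opposite to input, |ω| = 1671.4957 rpm)

Stage 1 [85T→85T]: ω = 1261.0000×85/85 = 1261.0000 rpm, dir flips to −; running = −1261.0000
Stage 2 [89T→94T]: ω = 1261.0000×89/94 = 1193.9255 rpm, dir flips to +; running = +1193.9255
Stage 3 [21T→15T]: ω = 1193.9255×21/15 = 1671.4957 rpm, dir flips to −; running = −1671.4957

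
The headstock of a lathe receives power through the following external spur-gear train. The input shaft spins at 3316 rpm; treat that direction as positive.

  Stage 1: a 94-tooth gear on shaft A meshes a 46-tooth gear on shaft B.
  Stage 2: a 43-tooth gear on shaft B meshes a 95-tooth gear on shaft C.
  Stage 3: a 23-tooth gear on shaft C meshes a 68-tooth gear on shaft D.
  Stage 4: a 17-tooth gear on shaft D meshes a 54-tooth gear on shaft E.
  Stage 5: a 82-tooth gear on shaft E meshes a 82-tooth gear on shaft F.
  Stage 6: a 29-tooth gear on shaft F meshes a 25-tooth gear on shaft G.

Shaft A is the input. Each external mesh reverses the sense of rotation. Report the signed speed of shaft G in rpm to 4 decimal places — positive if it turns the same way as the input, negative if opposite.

Stage 1 [94T→46T]: ω = 3316.0000×94/46 = 6776.1739 rpm, dir flips to −; running = −6776.1739
Stage 2 [43T→95T]: ω = 6776.1739×43/95 = 3067.1103 rpm, dir flips to +; running = +3067.1103
Stage 3 [23T→68T]: ω = 3067.1103×23/68 = 1037.4050 rpm, dir flips to −; running = −1037.4050
Stage 4 [17T→54T]: ω = 1037.4050×17/54 = 326.5904 rpm, dir flips to +; running = +326.5904
Stage 5 [82T→82T]: ω = 326.5904×82/82 = 326.5904 rpm, dir flips to −; running = −326.5904
Stage 6 [29T→25T]: ω = 326.5904×29/25 = 378.8449 rpm, dir flips to +; running = +378.8449

+378.8449 rpm (same as input, |ω| = 378.8449 rpm)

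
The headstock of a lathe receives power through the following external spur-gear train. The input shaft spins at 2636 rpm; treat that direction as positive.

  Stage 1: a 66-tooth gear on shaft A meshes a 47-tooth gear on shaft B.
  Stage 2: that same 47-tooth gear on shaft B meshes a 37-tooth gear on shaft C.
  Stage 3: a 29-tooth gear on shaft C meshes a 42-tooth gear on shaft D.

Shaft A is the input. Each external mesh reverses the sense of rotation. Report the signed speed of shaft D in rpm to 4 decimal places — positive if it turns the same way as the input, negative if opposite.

Stage 1 [66T→47T]: ω = 2636.0000×66/47 = 3701.6170 rpm, dir flips to −; running = −3701.6170
Stage 2 [47T→37T]: ω = 3701.6170×47/37 = 4702.0541 rpm, dir flips to +; running = +4702.0541
Stage 3 [29T→42T]: ω = 4702.0541×29/42 = 3246.6564 rpm, dir flips to −; running = −3246.6564

-3246.6564 rpm (opposite to input, |ω| = 3246.6564 rpm)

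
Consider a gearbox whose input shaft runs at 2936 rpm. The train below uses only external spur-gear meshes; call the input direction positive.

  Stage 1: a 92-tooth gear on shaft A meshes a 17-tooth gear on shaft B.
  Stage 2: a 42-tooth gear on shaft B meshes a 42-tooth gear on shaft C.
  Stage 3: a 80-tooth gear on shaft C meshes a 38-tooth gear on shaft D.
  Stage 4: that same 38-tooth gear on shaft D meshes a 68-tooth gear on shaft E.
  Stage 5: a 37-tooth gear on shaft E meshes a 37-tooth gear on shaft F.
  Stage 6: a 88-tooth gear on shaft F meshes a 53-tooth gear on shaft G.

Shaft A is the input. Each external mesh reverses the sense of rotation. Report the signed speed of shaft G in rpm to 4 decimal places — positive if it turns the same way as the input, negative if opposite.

Stage 1 [92T→17T]: ω = 2936.0000×92/17 = 15888.9412 rpm, dir flips to −; running = −15888.9412
Stage 2 [42T→42T]: ω = 15888.9412×42/42 = 15888.9412 rpm, dir flips to +; running = +15888.9412
Stage 3 [80T→38T]: ω = 15888.9412×80/38 = 33450.4025 rpm, dir flips to −; running = −33450.4025
Stage 4 [38T→68T]: ω = 33450.4025×38/68 = 18692.8720 rpm, dir flips to +; running = +18692.8720
Stage 5 [37T→37T]: ω = 18692.8720×37/37 = 18692.8720 rpm, dir flips to −; running = −18692.8720
Stage 6 [88T→53T]: ω = 18692.8720×88/53 = 31037.2214 rpm, dir flips to +; running = +31037.2214

+31037.2214 rpm (same as input, |ω| = 31037.2214 rpm)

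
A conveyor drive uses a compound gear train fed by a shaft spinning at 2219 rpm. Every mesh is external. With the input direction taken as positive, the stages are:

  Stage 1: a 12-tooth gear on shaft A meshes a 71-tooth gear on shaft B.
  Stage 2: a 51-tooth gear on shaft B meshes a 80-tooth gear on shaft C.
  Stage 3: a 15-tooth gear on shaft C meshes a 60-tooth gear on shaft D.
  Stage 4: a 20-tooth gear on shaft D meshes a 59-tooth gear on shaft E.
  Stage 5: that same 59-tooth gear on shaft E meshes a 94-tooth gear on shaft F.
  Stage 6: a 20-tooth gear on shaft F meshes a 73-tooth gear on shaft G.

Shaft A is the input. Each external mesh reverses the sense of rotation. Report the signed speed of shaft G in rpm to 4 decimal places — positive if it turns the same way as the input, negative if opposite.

+3.4843 rpm (same as input, |ω| = 3.4843 rpm)

Stage 1 [12T→71T]: ω = 2219.0000×12/71 = 375.0423 rpm, dir flips to −; running = −375.0423
Stage 2 [51T→80T]: ω = 375.0423×51/80 = 239.0894 rpm, dir flips to +; running = +239.0894
Stage 3 [15T→60T]: ω = 239.0894×15/60 = 59.7724 rpm, dir flips to −; running = −59.7724
Stage 4 [20T→59T]: ω = 59.7724×20/59 = 20.2618 rpm, dir flips to +; running = +20.2618
Stage 5 [59T→94T]: ω = 20.2618×59/94 = 12.7175 rpm, dir flips to −; running = −12.7175
Stage 6 [20T→73T]: ω = 12.7175×20/73 = 3.4843 rpm, dir flips to +; running = +3.4843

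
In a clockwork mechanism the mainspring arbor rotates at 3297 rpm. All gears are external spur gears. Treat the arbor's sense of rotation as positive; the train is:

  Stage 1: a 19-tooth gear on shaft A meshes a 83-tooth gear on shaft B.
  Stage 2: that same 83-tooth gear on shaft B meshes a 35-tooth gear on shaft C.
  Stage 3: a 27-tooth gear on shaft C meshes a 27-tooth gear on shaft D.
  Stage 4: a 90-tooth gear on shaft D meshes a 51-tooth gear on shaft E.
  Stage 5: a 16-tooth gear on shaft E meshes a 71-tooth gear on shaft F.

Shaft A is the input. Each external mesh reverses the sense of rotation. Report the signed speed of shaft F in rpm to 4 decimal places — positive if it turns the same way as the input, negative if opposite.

-711.7680 rpm (opposite to input, |ω| = 711.7680 rpm)

Stage 1 [19T→83T]: ω = 3297.0000×19/83 = 754.7349 rpm, dir flips to −; running = −754.7349
Stage 2 [83T→35T]: ω = 754.7349×83/35 = 1789.8000 rpm, dir flips to +; running = +1789.8000
Stage 3 [27T→27T]: ω = 1789.8000×27/27 = 1789.8000 rpm, dir flips to −; running = −1789.8000
Stage 4 [90T→51T]: ω = 1789.8000×90/51 = 3158.4706 rpm, dir flips to +; running = +3158.4706
Stage 5 [16T→71T]: ω = 3158.4706×16/71 = 711.7680 rpm, dir flips to −; running = −711.7680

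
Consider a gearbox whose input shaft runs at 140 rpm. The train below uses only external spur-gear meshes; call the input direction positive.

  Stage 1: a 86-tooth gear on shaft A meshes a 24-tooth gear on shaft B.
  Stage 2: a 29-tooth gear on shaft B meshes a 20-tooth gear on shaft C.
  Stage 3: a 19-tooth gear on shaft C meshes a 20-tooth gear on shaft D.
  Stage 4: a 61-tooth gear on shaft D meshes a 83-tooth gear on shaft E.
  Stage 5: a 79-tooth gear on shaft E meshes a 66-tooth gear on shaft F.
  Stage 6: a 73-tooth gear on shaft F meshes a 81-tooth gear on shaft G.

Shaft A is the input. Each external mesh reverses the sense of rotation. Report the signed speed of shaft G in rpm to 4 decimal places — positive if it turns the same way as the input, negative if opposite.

Stage 1 [86T→24T]: ω = 140.0000×86/24 = 501.6667 rpm, dir flips to −; running = −501.6667
Stage 2 [29T→20T]: ω = 501.6667×29/20 = 727.4167 rpm, dir flips to +; running = +727.4167
Stage 3 [19T→20T]: ω = 727.4167×19/20 = 691.0458 rpm, dir flips to −; running = −691.0458
Stage 4 [61T→83T]: ω = 691.0458×61/83 = 507.8771 rpm, dir flips to +; running = +507.8771
Stage 5 [79T→66T]: ω = 507.8771×79/66 = 607.9134 rpm, dir flips to −; running = −607.9134
Stage 6 [73T→81T]: ω = 607.9134×73/81 = 547.8726 rpm, dir flips to +; running = +547.8726

+547.8726 rpm (same as input, |ω| = 547.8726 rpm)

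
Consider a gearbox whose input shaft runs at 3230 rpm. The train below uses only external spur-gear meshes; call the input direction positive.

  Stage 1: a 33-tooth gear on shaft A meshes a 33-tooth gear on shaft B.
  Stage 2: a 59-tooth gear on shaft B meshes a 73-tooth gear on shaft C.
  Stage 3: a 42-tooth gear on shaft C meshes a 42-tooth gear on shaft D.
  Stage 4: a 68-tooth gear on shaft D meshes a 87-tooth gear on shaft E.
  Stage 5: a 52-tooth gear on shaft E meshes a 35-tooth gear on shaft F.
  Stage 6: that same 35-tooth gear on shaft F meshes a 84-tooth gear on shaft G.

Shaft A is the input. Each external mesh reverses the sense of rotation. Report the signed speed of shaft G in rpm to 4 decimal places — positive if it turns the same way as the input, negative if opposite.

Stage 1 [33T→33T]: ω = 3230.0000×33/33 = 3230.0000 rpm, dir flips to −; running = −3230.0000
Stage 2 [59T→73T]: ω = 3230.0000×59/73 = 2610.5479 rpm, dir flips to +; running = +2610.5479
Stage 3 [42T→42T]: ω = 2610.5479×42/42 = 2610.5479 rpm, dir flips to −; running = −2610.5479
Stage 4 [68T→87T]: ω = 2610.5479×68/87 = 2040.4283 rpm, dir flips to +; running = +2040.4283
Stage 5 [52T→35T]: ω = 2040.4283×52/35 = 3031.4934 rpm, dir flips to −; running = −3031.4934
Stage 6 [35T→84T]: ω = 3031.4934×35/84 = 1263.1223 rpm, dir flips to +; running = +1263.1223

+1263.1223 rpm (same as input, |ω| = 1263.1223 rpm)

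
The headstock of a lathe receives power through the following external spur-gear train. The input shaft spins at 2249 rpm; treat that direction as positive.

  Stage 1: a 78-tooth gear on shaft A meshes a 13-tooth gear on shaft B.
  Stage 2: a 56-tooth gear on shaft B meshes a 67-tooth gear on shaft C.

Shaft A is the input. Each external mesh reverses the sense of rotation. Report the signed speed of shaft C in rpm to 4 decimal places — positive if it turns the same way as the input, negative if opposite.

Stage 1 [78T→13T]: ω = 2249.0000×78/13 = 13494.0000 rpm, dir flips to −; running = −13494.0000
Stage 2 [56T→67T]: ω = 13494.0000×56/67 = 11278.5672 rpm, dir flips to +; running = +11278.5672

+11278.5672 rpm (same as input, |ω| = 11278.5672 rpm)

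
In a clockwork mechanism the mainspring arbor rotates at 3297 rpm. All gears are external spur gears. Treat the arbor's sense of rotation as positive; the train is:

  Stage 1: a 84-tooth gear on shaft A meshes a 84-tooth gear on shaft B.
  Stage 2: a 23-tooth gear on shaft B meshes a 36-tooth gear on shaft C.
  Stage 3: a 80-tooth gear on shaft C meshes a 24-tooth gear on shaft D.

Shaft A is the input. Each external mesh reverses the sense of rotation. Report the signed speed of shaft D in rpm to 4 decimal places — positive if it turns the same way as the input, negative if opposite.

Stage 1 [84T→84T]: ω = 3297.0000×84/84 = 3297.0000 rpm, dir flips to −; running = −3297.0000
Stage 2 [23T→36T]: ω = 3297.0000×23/36 = 2106.4167 rpm, dir flips to +; running = +2106.4167
Stage 3 [80T→24T]: ω = 2106.4167×80/24 = 7021.3889 rpm, dir flips to −; running = −7021.3889

-7021.3889 rpm (opposite to input, |ω| = 7021.3889 rpm)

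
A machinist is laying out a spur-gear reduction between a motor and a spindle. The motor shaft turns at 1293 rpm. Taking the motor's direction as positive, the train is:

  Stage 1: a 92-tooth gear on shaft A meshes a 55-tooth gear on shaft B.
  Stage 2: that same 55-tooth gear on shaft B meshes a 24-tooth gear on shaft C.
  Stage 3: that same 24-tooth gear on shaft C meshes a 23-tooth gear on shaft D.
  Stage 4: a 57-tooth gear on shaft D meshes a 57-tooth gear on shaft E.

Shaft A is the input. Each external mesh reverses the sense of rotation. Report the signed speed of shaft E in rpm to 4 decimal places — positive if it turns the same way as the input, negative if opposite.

+5172.0000 rpm (same as input, |ω| = 5172.0000 rpm)

Stage 1 [92T→55T]: ω = 1293.0000×92/55 = 2162.8364 rpm, dir flips to −; running = −2162.8364
Stage 2 [55T→24T]: ω = 2162.8364×55/24 = 4956.5000 rpm, dir flips to +; running = +4956.5000
Stage 3 [24T→23T]: ω = 4956.5000×24/23 = 5172.0000 rpm, dir flips to −; running = −5172.0000
Stage 4 [57T→57T]: ω = 5172.0000×57/57 = 5172.0000 rpm, dir flips to +; running = +5172.0000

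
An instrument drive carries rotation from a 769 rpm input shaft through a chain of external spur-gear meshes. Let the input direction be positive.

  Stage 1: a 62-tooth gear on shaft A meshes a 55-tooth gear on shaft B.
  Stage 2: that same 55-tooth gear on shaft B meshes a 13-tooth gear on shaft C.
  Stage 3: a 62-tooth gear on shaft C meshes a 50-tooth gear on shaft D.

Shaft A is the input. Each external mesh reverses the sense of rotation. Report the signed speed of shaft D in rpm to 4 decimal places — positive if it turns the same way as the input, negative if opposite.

-4547.7477 rpm (opposite to input, |ω| = 4547.7477 rpm)

Stage 1 [62T→55T]: ω = 769.0000×62/55 = 866.8727 rpm, dir flips to −; running = −866.8727
Stage 2 [55T→13T]: ω = 866.8727×55/13 = 3667.5385 rpm, dir flips to +; running = +3667.5385
Stage 3 [62T→50T]: ω = 3667.5385×62/50 = 4547.7477 rpm, dir flips to −; running = −4547.7477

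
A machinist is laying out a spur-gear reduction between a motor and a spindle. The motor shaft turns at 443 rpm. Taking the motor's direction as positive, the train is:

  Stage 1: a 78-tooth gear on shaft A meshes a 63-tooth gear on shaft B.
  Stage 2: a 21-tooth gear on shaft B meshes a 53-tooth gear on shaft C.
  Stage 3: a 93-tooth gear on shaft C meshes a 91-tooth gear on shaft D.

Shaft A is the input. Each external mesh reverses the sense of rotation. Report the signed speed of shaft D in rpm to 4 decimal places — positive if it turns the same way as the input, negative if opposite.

-222.0970 rpm (opposite to input, |ω| = 222.0970 rpm)

Stage 1 [78T→63T]: ω = 443.0000×78/63 = 548.4762 rpm, dir flips to −; running = −548.4762
Stage 2 [21T→53T]: ω = 548.4762×21/53 = 217.3208 rpm, dir flips to +; running = +217.3208
Stage 3 [93T→91T]: ω = 217.3208×93/91 = 222.0970 rpm, dir flips to −; running = −222.0970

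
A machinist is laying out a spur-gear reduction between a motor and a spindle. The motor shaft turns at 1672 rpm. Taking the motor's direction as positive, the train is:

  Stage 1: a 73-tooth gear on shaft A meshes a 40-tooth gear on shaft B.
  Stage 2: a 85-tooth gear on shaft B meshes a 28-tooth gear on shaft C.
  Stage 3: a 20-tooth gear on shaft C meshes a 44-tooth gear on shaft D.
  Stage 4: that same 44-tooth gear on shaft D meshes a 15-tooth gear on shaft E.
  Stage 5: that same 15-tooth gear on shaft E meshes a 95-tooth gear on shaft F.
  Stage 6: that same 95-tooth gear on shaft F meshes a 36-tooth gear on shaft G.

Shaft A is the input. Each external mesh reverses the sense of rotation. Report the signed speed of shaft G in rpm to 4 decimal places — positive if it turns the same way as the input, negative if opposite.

Stage 1 [73T→40T]: ω = 1672.0000×73/40 = 3051.4000 rpm, dir flips to −; running = −3051.4000
Stage 2 [85T→28T]: ω = 3051.4000×85/28 = 9263.1786 rpm, dir flips to +; running = +9263.1786
Stage 3 [20T→44T]: ω = 9263.1786×20/44 = 4210.5357 rpm, dir flips to −; running = −4210.5357
Stage 4 [44T→15T]: ω = 4210.5357×44/15 = 12350.9048 rpm, dir flips to +; running = +12350.9048
Stage 5 [15T→95T]: ω = 12350.9048×15/95 = 1950.1429 rpm, dir flips to −; running = −1950.1429
Stage 6 [95T→36T]: ω = 1950.1429×95/36 = 5146.2103 rpm, dir flips to +; running = +5146.2103

+5146.2103 rpm (same as input, |ω| = 5146.2103 rpm)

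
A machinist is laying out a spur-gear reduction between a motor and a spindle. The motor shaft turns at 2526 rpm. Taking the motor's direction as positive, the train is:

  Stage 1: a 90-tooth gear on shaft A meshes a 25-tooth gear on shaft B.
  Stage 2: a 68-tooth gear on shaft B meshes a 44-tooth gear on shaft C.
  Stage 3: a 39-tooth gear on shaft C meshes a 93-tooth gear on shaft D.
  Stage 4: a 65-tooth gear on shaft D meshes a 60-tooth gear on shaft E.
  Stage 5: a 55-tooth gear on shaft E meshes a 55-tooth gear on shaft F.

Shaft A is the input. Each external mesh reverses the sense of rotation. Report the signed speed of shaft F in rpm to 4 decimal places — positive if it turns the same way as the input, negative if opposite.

-6384.6317 rpm (opposite to input, |ω| = 6384.6317 rpm)

Stage 1 [90T→25T]: ω = 2526.0000×90/25 = 9093.6000 rpm, dir flips to −; running = −9093.6000
Stage 2 [68T→44T]: ω = 9093.6000×68/44 = 14053.7455 rpm, dir flips to +; running = +14053.7455
Stage 3 [39T→93T]: ω = 14053.7455×39/93 = 5893.5062 rpm, dir flips to −; running = −5893.5062
Stage 4 [65T→60T]: ω = 5893.5062×65/60 = 6384.6317 rpm, dir flips to +; running = +6384.6317
Stage 5 [55T→55T]: ω = 6384.6317×55/55 = 6384.6317 rpm, dir flips to −; running = −6384.6317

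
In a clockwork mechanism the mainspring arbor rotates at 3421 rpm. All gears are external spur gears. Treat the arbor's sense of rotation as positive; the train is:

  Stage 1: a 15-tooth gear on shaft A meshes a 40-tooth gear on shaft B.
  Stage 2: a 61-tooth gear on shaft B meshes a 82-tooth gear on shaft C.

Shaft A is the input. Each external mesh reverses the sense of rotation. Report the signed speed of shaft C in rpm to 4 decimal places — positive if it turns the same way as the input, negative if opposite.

Stage 1 [15T→40T]: ω = 3421.0000×15/40 = 1282.8750 rpm, dir flips to −; running = −1282.8750
Stage 2 [61T→82T]: ω = 1282.8750×61/82 = 954.3338 rpm, dir flips to +; running = +954.3338

+954.3338 rpm (same as input, |ω| = 954.3338 rpm)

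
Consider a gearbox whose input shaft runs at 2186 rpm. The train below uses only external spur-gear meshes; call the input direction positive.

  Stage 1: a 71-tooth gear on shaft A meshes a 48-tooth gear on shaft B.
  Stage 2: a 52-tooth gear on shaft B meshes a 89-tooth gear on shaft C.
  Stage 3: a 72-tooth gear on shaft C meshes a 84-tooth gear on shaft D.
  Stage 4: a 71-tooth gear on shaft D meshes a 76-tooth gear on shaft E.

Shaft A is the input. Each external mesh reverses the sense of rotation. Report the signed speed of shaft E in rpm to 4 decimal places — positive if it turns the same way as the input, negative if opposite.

Stage 1 [71T→48T]: ω = 2186.0000×71/48 = 3233.4583 rpm, dir flips to −; running = −3233.4583
Stage 2 [52T→89T]: ω = 3233.4583×52/89 = 1889.2116 rpm, dir flips to +; running = +1889.2116
Stage 3 [72T→84T]: ω = 1889.2116×72/84 = 1619.3242 rpm, dir flips to −; running = −1619.3242
Stage 4 [71T→76T]: ω = 1619.3242×71/76 = 1512.7897 rpm, dir flips to +; running = +1512.7897

+1512.7897 rpm (same as input, |ω| = 1512.7897 rpm)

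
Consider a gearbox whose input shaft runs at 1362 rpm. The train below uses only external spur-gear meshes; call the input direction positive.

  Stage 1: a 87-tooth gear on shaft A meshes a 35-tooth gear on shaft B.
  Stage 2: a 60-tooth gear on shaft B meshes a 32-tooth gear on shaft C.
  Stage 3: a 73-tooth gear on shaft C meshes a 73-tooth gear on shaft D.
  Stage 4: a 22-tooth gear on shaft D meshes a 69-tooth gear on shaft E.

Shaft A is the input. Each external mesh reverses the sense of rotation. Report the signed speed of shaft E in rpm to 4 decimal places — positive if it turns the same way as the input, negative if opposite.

Stage 1 [87T→35T]: ω = 1362.0000×87/35 = 3385.5429 rpm, dir flips to −; running = −3385.5429
Stage 2 [60T→32T]: ω = 3385.5429×60/32 = 6347.8929 rpm, dir flips to +; running = +6347.8929
Stage 3 [73T→73T]: ω = 6347.8929×73/73 = 6347.8929 rpm, dir flips to −; running = −6347.8929
Stage 4 [22T→69T]: ω = 6347.8929×22/69 = 2023.9658 rpm, dir flips to +; running = +2023.9658

+2023.9658 rpm (same as input, |ω| = 2023.9658 rpm)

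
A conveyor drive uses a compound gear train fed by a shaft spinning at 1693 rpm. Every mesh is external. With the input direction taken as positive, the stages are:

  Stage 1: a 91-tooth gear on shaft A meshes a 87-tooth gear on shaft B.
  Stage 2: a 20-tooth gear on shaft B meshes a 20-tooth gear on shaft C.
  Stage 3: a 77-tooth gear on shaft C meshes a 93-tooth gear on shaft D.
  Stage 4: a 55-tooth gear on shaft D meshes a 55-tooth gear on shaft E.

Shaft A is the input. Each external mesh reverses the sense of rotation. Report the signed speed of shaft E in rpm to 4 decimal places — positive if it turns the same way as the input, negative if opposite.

Stage 1 [91T→87T]: ω = 1693.0000×91/87 = 1770.8391 rpm, dir flips to −; running = −1770.8391
Stage 2 [20T→20T]: ω = 1770.8391×20/20 = 1770.8391 rpm, dir flips to +; running = +1770.8391
Stage 3 [77T→93T]: ω = 1770.8391×77/93 = 1466.1786 rpm, dir flips to −; running = −1466.1786
Stage 4 [55T→55T]: ω = 1466.1786×55/55 = 1466.1786 rpm, dir flips to +; running = +1466.1786

+1466.1786 rpm (same as input, |ω| = 1466.1786 rpm)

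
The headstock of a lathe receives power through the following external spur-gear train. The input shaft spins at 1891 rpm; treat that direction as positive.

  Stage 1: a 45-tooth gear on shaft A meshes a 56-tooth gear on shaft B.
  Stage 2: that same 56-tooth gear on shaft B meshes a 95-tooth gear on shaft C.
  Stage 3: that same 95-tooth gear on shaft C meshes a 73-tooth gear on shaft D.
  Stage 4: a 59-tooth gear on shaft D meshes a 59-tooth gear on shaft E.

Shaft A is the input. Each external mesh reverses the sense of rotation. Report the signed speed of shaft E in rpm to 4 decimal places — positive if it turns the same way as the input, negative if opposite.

Stage 1 [45T→56T]: ω = 1891.0000×45/56 = 1519.5536 rpm, dir flips to −; running = −1519.5536
Stage 2 [56T→95T]: ω = 1519.5536×56/95 = 895.7368 rpm, dir flips to +; running = +895.7368
Stage 3 [95T→73T]: ω = 895.7368×95/73 = 1165.6849 rpm, dir flips to −; running = −1165.6849
Stage 4 [59T→59T]: ω = 1165.6849×59/59 = 1165.6849 rpm, dir flips to +; running = +1165.6849

+1165.6849 rpm (same as input, |ω| = 1165.6849 rpm)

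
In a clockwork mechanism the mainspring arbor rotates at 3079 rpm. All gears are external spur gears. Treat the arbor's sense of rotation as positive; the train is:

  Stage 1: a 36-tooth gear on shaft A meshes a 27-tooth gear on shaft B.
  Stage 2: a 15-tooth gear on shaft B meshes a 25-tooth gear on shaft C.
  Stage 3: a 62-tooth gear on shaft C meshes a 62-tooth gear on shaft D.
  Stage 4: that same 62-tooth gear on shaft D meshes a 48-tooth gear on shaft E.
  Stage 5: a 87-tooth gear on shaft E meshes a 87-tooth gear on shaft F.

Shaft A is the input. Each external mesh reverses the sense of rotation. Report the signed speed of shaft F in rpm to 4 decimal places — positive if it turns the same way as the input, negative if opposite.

-3181.6333 rpm (opposite to input, |ω| = 3181.6333 rpm)

Stage 1 [36T→27T]: ω = 3079.0000×36/27 = 4105.3333 rpm, dir flips to −; running = −4105.3333
Stage 2 [15T→25T]: ω = 4105.3333×15/25 = 2463.2000 rpm, dir flips to +; running = +2463.2000
Stage 3 [62T→62T]: ω = 2463.2000×62/62 = 2463.2000 rpm, dir flips to −; running = −2463.2000
Stage 4 [62T→48T]: ω = 2463.2000×62/48 = 3181.6333 rpm, dir flips to +; running = +3181.6333
Stage 5 [87T→87T]: ω = 3181.6333×87/87 = 3181.6333 rpm, dir flips to −; running = −3181.6333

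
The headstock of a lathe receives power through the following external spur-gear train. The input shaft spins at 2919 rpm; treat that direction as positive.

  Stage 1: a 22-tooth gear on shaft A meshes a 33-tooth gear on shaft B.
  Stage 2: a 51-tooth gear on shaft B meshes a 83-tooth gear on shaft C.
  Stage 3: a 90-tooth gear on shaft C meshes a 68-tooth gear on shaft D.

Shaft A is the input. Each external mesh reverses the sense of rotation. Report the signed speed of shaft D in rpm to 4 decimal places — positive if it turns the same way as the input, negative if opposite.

-1582.5904 rpm (opposite to input, |ω| = 1582.5904 rpm)

Stage 1 [22T→33T]: ω = 2919.0000×22/33 = 1946.0000 rpm, dir flips to −; running = −1946.0000
Stage 2 [51T→83T]: ω = 1946.0000×51/83 = 1195.7349 rpm, dir flips to +; running = +1195.7349
Stage 3 [90T→68T]: ω = 1195.7349×90/68 = 1582.5904 rpm, dir flips to −; running = −1582.5904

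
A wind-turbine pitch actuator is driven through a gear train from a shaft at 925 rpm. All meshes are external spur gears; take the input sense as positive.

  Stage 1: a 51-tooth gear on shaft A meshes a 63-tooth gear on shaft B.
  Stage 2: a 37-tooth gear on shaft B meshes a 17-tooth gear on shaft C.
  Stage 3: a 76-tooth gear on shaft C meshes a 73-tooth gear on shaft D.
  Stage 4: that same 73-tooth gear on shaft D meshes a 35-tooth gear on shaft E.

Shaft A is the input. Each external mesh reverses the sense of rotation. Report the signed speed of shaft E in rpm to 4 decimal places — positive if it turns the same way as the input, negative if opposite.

Stage 1 [51T→63T]: ω = 925.0000×51/63 = 748.8095 rpm, dir flips to −; running = −748.8095
Stage 2 [37T→17T]: ω = 748.8095×37/17 = 1629.7619 rpm, dir flips to +; running = +1629.7619
Stage 3 [76T→73T]: ω = 1629.7619×76/73 = 1696.7384 rpm, dir flips to −; running = −1696.7384
Stage 4 [73T→35T]: ω = 1696.7384×73/35 = 3538.9116 rpm, dir flips to +; running = +3538.9116

+3538.9116 rpm (same as input, |ω| = 3538.9116 rpm)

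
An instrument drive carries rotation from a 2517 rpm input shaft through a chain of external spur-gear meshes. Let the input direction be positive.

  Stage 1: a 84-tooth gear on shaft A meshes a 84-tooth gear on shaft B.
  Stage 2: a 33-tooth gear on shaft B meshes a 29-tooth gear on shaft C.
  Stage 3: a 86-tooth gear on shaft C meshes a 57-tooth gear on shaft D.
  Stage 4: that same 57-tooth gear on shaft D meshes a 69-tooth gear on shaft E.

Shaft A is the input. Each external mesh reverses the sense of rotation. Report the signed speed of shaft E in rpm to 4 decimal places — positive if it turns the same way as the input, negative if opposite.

+3569.8381 rpm (same as input, |ω| = 3569.8381 rpm)

Stage 1 [84T→84T]: ω = 2517.0000×84/84 = 2517.0000 rpm, dir flips to −; running = −2517.0000
Stage 2 [33T→29T]: ω = 2517.0000×33/29 = 2864.1724 rpm, dir flips to +; running = +2864.1724
Stage 3 [86T→57T]: ω = 2864.1724×86/57 = 4321.3829 rpm, dir flips to −; running = −4321.3829
Stage 4 [57T→69T]: ω = 4321.3829×57/69 = 3569.8381 rpm, dir flips to +; running = +3569.8381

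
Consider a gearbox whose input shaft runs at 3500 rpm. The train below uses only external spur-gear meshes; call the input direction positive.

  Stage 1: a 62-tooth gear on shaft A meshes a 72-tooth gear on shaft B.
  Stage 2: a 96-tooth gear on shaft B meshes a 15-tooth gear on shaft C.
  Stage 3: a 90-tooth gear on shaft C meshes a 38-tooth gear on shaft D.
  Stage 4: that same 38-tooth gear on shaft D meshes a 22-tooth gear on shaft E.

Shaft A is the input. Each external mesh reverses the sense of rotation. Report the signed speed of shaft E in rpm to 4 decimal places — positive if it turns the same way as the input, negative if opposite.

+78909.0909 rpm (same as input, |ω| = 78909.0909 rpm)

Stage 1 [62T→72T]: ω = 3500.0000×62/72 = 3013.8889 rpm, dir flips to −; running = −3013.8889
Stage 2 [96T→15T]: ω = 3013.8889×96/15 = 19288.8889 rpm, dir flips to +; running = +19288.8889
Stage 3 [90T→38T]: ω = 19288.8889×90/38 = 45684.2105 rpm, dir flips to −; running = −45684.2105
Stage 4 [38T→22T]: ω = 45684.2105×38/22 = 78909.0909 rpm, dir flips to +; running = +78909.0909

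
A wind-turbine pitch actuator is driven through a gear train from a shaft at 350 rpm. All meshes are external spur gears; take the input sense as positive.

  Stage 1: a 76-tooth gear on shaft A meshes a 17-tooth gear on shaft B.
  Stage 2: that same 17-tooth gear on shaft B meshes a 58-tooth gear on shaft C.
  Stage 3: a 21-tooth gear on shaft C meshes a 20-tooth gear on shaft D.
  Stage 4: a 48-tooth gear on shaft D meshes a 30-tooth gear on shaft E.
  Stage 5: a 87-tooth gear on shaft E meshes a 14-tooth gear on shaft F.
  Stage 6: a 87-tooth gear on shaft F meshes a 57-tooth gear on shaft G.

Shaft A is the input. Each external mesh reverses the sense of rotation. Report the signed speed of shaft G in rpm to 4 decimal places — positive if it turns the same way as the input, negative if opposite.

Stage 1 [76T→17T]: ω = 350.0000×76/17 = 1564.7059 rpm, dir flips to −; running = −1564.7059
Stage 2 [17T→58T]: ω = 1564.7059×17/58 = 458.6207 rpm, dir flips to +; running = +458.6207
Stage 3 [21T→20T]: ω = 458.6207×21/20 = 481.5517 rpm, dir flips to −; running = −481.5517
Stage 4 [48T→30T]: ω = 481.5517×48/30 = 770.4828 rpm, dir flips to +; running = +770.4828
Stage 5 [87T→14T]: ω = 770.4828×87/14 = 4788.0000 rpm, dir flips to −; running = −4788.0000
Stage 6 [87T→57T]: ω = 4788.0000×87/57 = 7308.0000 rpm, dir flips to +; running = +7308.0000

+7308.0000 rpm (same as input, |ω| = 7308.0000 rpm)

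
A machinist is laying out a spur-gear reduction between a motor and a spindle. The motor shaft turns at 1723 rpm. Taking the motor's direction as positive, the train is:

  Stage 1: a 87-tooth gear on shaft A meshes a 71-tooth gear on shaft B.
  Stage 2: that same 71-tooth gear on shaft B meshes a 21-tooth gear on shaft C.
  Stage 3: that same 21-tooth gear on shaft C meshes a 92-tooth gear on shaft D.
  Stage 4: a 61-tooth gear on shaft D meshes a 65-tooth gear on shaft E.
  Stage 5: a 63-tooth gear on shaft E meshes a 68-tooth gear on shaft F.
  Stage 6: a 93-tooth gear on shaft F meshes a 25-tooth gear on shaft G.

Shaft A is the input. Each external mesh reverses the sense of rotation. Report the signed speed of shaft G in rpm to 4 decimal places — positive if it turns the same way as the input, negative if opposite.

Stage 1 [87T→71T]: ω = 1723.0000×87/71 = 2111.2817 rpm, dir flips to −; running = −2111.2817
Stage 2 [71T→21T]: ω = 2111.2817×71/21 = 7138.1429 rpm, dir flips to +; running = +7138.1429
Stage 3 [21T→92T]: ω = 7138.1429×21/92 = 1629.3587 rpm, dir flips to −; running = −1629.3587
Stage 4 [61T→65T]: ω = 1629.3587×61/65 = 1529.0905 rpm, dir flips to +; running = +1529.0905
Stage 5 [63T→68T]: ω = 1529.0905×63/68 = 1416.6573 rpm, dir flips to −; running = −1416.6573
Stage 6 [93T→25T]: ω = 1416.6573×93/25 = 5269.9653 rpm, dir flips to +; running = +5269.9653

+5269.9653 rpm (same as input, |ω| = 5269.9653 rpm)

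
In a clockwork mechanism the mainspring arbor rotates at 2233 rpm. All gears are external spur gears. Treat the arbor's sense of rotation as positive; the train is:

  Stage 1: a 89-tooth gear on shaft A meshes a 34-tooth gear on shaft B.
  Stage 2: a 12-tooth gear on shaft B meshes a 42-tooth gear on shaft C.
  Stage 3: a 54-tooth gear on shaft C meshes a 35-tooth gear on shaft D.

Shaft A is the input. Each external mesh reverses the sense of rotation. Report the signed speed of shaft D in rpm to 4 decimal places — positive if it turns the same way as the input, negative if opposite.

Stage 1 [89T→34T]: ω = 2233.0000×89/34 = 5845.2059 rpm, dir flips to −; running = −5845.2059
Stage 2 [12T→42T]: ω = 5845.2059×12/42 = 1670.0588 rpm, dir flips to +; running = +1670.0588
Stage 3 [54T→35T]: ω = 1670.0588×54/35 = 2576.6622 rpm, dir flips to −; running = −2576.6622

-2576.6622 rpm (opposite to input, |ω| = 2576.6622 rpm)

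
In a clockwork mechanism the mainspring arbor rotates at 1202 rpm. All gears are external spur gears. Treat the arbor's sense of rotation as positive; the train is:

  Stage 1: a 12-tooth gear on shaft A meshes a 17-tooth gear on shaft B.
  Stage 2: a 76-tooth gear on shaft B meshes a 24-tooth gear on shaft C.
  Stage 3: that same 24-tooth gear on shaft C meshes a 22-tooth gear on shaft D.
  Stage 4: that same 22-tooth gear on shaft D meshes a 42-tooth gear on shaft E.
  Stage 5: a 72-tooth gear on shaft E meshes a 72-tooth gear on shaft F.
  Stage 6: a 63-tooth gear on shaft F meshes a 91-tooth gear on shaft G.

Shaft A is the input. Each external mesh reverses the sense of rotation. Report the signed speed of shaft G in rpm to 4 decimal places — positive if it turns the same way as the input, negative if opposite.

Stage 1 [12T→17T]: ω = 1202.0000×12/17 = 848.4706 rpm, dir flips to −; running = −848.4706
Stage 2 [76T→24T]: ω = 848.4706×76/24 = 2686.8235 rpm, dir flips to +; running = +2686.8235
Stage 3 [24T→22T]: ω = 2686.8235×24/22 = 2931.0802 rpm, dir flips to −; running = −2931.0802
Stage 4 [22T→42T]: ω = 2931.0802×22/42 = 1535.3277 rpm, dir flips to +; running = +1535.3277
Stage 5 [72T→72T]: ω = 1535.3277×72/72 = 1535.3277 rpm, dir flips to −; running = −1535.3277
Stage 6 [63T→91T]: ω = 1535.3277×63/91 = 1062.9192 rpm, dir flips to +; running = +1062.9192

+1062.9192 rpm (same as input, |ω| = 1062.9192 rpm)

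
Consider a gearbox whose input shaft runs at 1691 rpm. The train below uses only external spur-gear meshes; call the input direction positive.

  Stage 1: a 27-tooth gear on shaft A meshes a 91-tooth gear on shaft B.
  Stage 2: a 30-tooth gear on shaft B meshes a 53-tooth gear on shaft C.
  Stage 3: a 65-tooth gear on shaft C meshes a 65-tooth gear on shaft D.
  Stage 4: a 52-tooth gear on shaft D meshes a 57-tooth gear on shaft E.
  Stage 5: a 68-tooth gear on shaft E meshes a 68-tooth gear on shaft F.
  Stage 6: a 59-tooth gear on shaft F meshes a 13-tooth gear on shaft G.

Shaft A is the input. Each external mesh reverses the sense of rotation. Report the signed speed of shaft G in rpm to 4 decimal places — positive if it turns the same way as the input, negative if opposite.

Stage 1 [27T→91T]: ω = 1691.0000×27/91 = 501.7253 rpm, dir flips to −; running = −501.7253
Stage 2 [30T→53T]: ω = 501.7253×30/53 = 283.9954 rpm, dir flips to +; running = +283.9954
Stage 3 [65T→65T]: ω = 283.9954×65/65 = 283.9954 rpm, dir flips to −; running = −283.9954
Stage 4 [52T→57T]: ω = 283.9954×52/57 = 259.0836 rpm, dir flips to +; running = +259.0836
Stage 5 [68T→68T]: ω = 259.0836×68/68 = 259.0836 rpm, dir flips to −; running = −259.0836
Stage 6 [59T→13T]: ω = 259.0836×59/13 = 1175.8408 rpm, dir flips to +; running = +1175.8408

+1175.8408 rpm (same as input, |ω| = 1175.8408 rpm)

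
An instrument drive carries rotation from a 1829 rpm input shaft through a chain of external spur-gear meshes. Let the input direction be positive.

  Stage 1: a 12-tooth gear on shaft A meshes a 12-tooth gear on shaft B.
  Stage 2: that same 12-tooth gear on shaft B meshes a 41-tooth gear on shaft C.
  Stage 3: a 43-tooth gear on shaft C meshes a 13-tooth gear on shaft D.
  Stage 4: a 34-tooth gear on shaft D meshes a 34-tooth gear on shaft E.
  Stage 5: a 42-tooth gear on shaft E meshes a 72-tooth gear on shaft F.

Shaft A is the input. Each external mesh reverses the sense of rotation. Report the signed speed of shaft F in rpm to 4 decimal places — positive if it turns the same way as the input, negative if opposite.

Stage 1 [12T→12T]: ω = 1829.0000×12/12 = 1829.0000 rpm, dir flips to −; running = −1829.0000
Stage 2 [12T→41T]: ω = 1829.0000×12/41 = 535.3171 rpm, dir flips to +; running = +535.3171
Stage 3 [43T→13T]: ω = 535.3171×43/13 = 1770.6642 rpm, dir flips to −; running = −1770.6642
Stage 4 [34T→34T]: ω = 1770.6642×34/34 = 1770.6642 rpm, dir flips to +; running = +1770.6642
Stage 5 [42T→72T]: ω = 1770.6642×42/72 = 1032.8874 rpm, dir flips to −; running = −1032.8874

-1032.8874 rpm (opposite to input, |ω| = 1032.8874 rpm)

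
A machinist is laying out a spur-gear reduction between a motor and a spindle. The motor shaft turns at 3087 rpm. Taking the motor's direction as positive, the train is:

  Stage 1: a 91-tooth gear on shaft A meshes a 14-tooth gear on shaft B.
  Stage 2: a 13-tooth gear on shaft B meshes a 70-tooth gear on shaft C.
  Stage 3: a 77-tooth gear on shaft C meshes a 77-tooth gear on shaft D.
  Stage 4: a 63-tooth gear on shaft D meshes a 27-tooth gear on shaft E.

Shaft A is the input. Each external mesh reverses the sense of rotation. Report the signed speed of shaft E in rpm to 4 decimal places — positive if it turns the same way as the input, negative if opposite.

Stage 1 [91T→14T]: ω = 3087.0000×91/14 = 20065.5000 rpm, dir flips to −; running = −20065.5000
Stage 2 [13T→70T]: ω = 20065.5000×13/70 = 3726.4500 rpm, dir flips to +; running = +3726.4500
Stage 3 [77T→77T]: ω = 3726.4500×77/77 = 3726.4500 rpm, dir flips to −; running = −3726.4500
Stage 4 [63T→27T]: ω = 3726.4500×63/27 = 8695.0500 rpm, dir flips to +; running = +8695.0500

+8695.0500 rpm (same as input, |ω| = 8695.0500 rpm)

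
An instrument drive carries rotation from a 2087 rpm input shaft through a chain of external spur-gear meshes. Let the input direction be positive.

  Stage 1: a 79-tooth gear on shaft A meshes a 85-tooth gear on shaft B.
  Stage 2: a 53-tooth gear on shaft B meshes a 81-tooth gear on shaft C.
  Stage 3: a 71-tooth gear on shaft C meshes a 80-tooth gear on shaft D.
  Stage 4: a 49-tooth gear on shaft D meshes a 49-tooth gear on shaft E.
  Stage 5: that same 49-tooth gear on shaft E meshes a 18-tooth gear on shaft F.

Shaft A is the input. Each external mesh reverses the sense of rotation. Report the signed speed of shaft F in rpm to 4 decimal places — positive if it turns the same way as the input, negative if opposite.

-3066.2912 rpm (opposite to input, |ω| = 3066.2912 rpm)

Stage 1 [79T→85T]: ω = 2087.0000×79/85 = 1939.6824 rpm, dir flips to −; running = −1939.6824
Stage 2 [53T→81T]: ω = 1939.6824×53/81 = 1269.1749 rpm, dir flips to +; running = +1269.1749
Stage 3 [71T→80T]: ω = 1269.1749×71/80 = 1126.3927 rpm, dir flips to −; running = −1126.3927
Stage 4 [49T→49T]: ω = 1126.3927×49/49 = 1126.3927 rpm, dir flips to +; running = +1126.3927
Stage 5 [49T→18T]: ω = 1126.3927×49/18 = 3066.2912 rpm, dir flips to −; running = −3066.2912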